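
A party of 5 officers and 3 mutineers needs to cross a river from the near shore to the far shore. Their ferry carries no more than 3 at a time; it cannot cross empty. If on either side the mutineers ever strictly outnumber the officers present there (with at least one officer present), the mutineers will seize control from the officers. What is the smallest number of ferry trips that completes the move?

7

Counting alone: each trip to the far shore takes at most 3 across and each return brings at least 1 back, so after t trips out (and t−1 returns) at most 3t − (t−1) of the 8 are across; that first reaches 8 at t = 4, so at least 7 crossings are needed.
The plan below uses exactly 7 crossings, so it is optimal:
1. 2 mutineers → the far shore.  (the near shore: 5O 1M; the far shore: 0O 2M)
2. 1 mutineer ← the near shore.  (the near shore: 5O 2M; the far shore: 0O 1M)
3. 2 officers and 1 mutineer → the far shore.  (the near shore: 3O 1M; the far shore: 2O 2M)
4. 1 mutineer ← the near shore.  (the near shore: 3O 2M; the far shore: 2O 1M)
5. 1 officer and 2 mutineers → the far shore.  (the near shore: 2O 0M; the far shore: 3O 3M)
6. 1 mutineer ← the near shore.  (the near shore: 2O 1M; the far shore: 3O 2M)
7. 2 officers and 1 mutineer → the far shore.  (the near shore: 0O 0M; the far shore: 5O 3M)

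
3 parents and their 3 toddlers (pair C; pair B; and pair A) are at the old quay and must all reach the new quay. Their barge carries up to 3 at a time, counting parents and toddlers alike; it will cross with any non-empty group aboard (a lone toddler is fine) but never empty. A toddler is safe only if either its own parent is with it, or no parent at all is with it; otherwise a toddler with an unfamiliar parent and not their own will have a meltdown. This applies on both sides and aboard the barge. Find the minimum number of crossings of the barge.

Counting alone: each trip to the new quay takes at most 3 across and each return brings at least 1 back, so after t trips out (and t−1 returns) at most 3t − (t−1) of the 6 are across; that first reaches 6 at t = 3, so at least 5 crossings are needed.
The plan below uses exactly 5 crossings, so it is optimal:
1. parent C and toddler C cross → the new quay.
2. parent C crosses ← the old quay.
3. parent A, parent B, and parent C cross → the new quay.
4. toddler C crosses ← the old quay.
5. toddler A, toddler B, and toddler C cross → the new quay.

5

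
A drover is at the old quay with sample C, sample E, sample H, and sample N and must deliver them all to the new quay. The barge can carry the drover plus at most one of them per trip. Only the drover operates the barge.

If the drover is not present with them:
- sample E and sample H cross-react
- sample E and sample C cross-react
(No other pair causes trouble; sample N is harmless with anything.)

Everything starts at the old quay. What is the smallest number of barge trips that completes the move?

Counting alone: the drover can take at most 1 across per trip to the new quay, so moving all 4 needs at least 4 loaded trips out, with a return between consecutive ones — at least 7 crossings.
The safety rule pushes this higher. Following every safe sequence of crossings, the most of the 4 that can be at the new quay as the barge arrives there on crossing 7 is 3 — never all 4.
So no plan with fewer than 9 crossings exists, and this one achieves 9:
1. Drover goes to the new quay with sample E.  [the old quay: sample C, sample H, sample N | the new quay: sample E]
2. Drover goes back to the old quay alone.  [the old quay: sample C, sample H, sample N | the new quay: sample E]
3. Drover goes to the new quay with sample C.  [the old quay: sample H, sample N | the new quay: sample C, sample E]
4. Drover goes back to the old quay with sample E.  [the old quay: sample E, sample H, sample N | the new quay: sample C]
5. Drover goes to the new quay with sample H.  [the old quay: sample E, sample N | the new quay: sample C, sample H]
6. Drover goes back to the old quay alone.  [the old quay: sample E, sample N | the new quay: sample C, sample H]
7. Drover goes to the new quay with sample N.  [the old quay: sample E | the new quay: sample C, sample H, sample N]
8. Drover goes back to the old quay alone.  [the old quay: sample E | the new quay: sample C, sample H, sample N]
9. Drover goes to the new quay with sample E.  [the old quay: — | the new quay: sample C, sample E, sample H, sample N]

9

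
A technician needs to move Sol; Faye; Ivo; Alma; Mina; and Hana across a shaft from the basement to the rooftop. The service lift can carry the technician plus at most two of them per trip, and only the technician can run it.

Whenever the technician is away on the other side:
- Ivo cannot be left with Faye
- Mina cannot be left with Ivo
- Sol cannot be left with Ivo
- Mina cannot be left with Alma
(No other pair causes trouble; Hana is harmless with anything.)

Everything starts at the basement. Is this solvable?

1. Technician goes to the rooftop with Alma and Ivo.
2. Technician goes back to the basement alone.
3. Technician goes to the rooftop with Hana.
4. Technician goes back to the basement alone.
5. Technician goes to the rooftop with Faye and Sol.
6. Technician goes back to the basement with Ivo.
7. Technician goes to the rooftop with Ivo and Mina.

Yes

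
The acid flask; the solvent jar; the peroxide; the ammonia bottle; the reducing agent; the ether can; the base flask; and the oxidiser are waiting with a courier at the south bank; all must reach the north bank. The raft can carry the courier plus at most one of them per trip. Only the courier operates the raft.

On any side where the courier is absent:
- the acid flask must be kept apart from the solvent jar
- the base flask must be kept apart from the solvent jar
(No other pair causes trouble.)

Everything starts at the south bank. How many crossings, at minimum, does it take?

17

Counting alone: the courier can take at most 1 across per trip to the north bank, so moving all 8 needs at least 8 loaded trips out, with a return between consecutive ones — at least 15 crossings.
The safety rule pushes this higher. Following every safe sequence of crossings, the most of the 8 that can be at the north bank as the raft arrives there on crossing 15 is 7 — never all 8.
So no plan with fewer than 17 crossings exists, and this one achieves 17:
1. Courier goes to the north bank with the solvent jar.  [the south bank: the acid flask, the ammonia bottle, the base flask, the ether can, the oxidiser, the peroxide, the reducing agent | the north bank: the solvent jar]
2. Courier goes back to the south bank alone.  [the south bank: the acid flask, the ammonia bottle, the base flask, the ether can, the oxidiser, the peroxide, the reducing agent | the north bank: the solvent jar]
3. Courier goes to the north bank with the acid flask.  [the south bank: the ammonia bottle, the base flask, the ether can, the oxidiser, the peroxide, the reducing agent | the north bank: the acid flask, the solvent jar]
4. Courier goes back to the south bank with the solvent jar.  [the south bank: the ammonia bottle, the base flask, the ether can, the oxidiser, the peroxide, the reducing agent, the solvent jar | the north bank: the acid flask]
5. Courier goes to the north bank with the base flask.  [the south bank: the ammonia bottle, the ether can, the oxidiser, the peroxide, the reducing agent, the solvent jar | the north bank: the acid flask, the base flask]
6. Courier goes back to the south bank alone.  [the south bank: the ammonia bottle, the ether can, the oxidiser, the peroxide, the reducing agent, the solvent jar | the north bank: the acid flask, the base flask]
7. Courier goes to the north bank with the peroxide.  [the south bank: the ammonia bottle, the ether can, the oxidiser, the reducing agent, the solvent jar | the north bank: the acid flask, the base flask, the peroxide]
8. Courier goes back to the south bank alone.  [the south bank: the ammonia bottle, the ether can, the oxidiser, the reducing agent, the solvent jar | the north bank: the acid flask, the base flask, the peroxide]
9. Courier goes to the north bank with the ammonia bottle.  [the south bank: the ether can, the oxidiser, the reducing agent, the solvent jar | the north bank: the acid flask, the ammonia bottle, the base flask, the peroxide]
10. Courier goes back to the south bank alone.  [the south bank: the ether can, the oxidiser, the reducing agent, the solvent jar | the north bank: the acid flask, the ammonia bottle, the base flask, the peroxide]
11. Courier goes to the north bank with the reducing agent.  [the south bank: the ether can, the oxidiser, the solvent jar | the north bank: the acid flask, the ammonia bottle, the base flask, the peroxide, the reducing agent]
12. Courier goes back to the south bank alone.  [the south bank: the ether can, the oxidiser, the solvent jar | the north bank: the acid flask, the ammonia bottle, the base flask, the peroxide, the reducing agent]
13. Courier goes to the north bank with the ether can.  [the south bank: the oxidiser, the solvent jar | the north bank: the acid flask, the ammonia bottle, the base flask, the ether can, the peroxide, the reducing agent]
14. Courier goes back to the south bank alone.  [the south bank: the oxidiser, the solvent jar | the north bank: the acid flask, the ammonia bottle, the base flask, the ether can, the peroxide, the reducing agent]
15. Courier goes to the north bank with the oxidiser.  [the south bank: the solvent jar | the north bank: the acid flask, the ammonia bottle, the base flask, the ether can, the oxidiser, the peroxide, the reducing agent]
16. Courier goes back to the south bank alone.  [the south bank: the solvent jar | the north bank: the acid flask, the ammonia bottle, the base flask, the ether can, the oxidiser, the peroxide, the reducing agent]
17. Courier goes to the north bank with the solvent jar.  [the south bank: — | the north bank: the acid flask, the ammonia bottle, the base flask, the ether can, the oxidiser, the peroxide, the reducing agent, the solvent jar]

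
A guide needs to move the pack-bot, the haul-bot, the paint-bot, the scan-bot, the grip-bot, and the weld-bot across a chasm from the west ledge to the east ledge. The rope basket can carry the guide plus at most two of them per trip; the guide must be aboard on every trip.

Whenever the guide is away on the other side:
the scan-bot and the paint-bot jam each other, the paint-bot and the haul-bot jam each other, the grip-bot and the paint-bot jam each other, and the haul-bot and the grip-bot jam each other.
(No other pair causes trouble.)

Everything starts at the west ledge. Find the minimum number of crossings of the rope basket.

Counting alone: the guide can take at most 2 across per trip to the east ledge, so moving all 6 needs at least 3 loaded trips out, with a return between consecutive ones — at least 5 crossings.
The safety rule pushes this higher. Following every safe sequence of crossings, the most of the 6 that can be at the east ledge as the rope basket arrives there on crossings 5, 7 is 4, 5 respectively — never all 6.
So no plan with fewer than 9 crossings exists, and this one achieves 9:
1. Guide goes to the east ledge with the haul-bot and the paint-bot.  [the west ledge: the grip-bot, the pack-bot, the scan-bot, the weld-bot | the east ledge: the haul-bot, the paint-bot]
2. Guide goes back to the west ledge with the haul-bot.  [the west ledge: the grip-bot, the haul-bot, the pack-bot, the scan-bot, the weld-bot | the east ledge: the paint-bot]
3. Guide goes to the east ledge with the haul-bot and the pack-bot.  [the west ledge: the grip-bot, the scan-bot, the weld-bot | the east ledge: the haul-bot, the pack-bot, the paint-bot]
4. Guide goes back to the west ledge with the haul-bot.  [the west ledge: the grip-bot, the haul-bot, the scan-bot, the weld-bot | the east ledge: the pack-bot, the paint-bot]
5. Guide goes to the east ledge with the haul-bot and the scan-bot.  [the west ledge: the grip-bot, the weld-bot | the east ledge: the haul-bot, the pack-bot, the paint-bot, the scan-bot]
6. Guide goes back to the west ledge with the paint-bot.  [the west ledge: the grip-bot, the paint-bot, the weld-bot | the east ledge: the haul-bot, the pack-bot, the scan-bot]
7. Guide goes to the east ledge with the paint-bot and the weld-bot.  [the west ledge: the grip-bot | the east ledge: the haul-bot, the pack-bot, the paint-bot, the scan-bot, the weld-bot]
8. Guide goes back to the west ledge with the paint-bot.  [the west ledge: the grip-bot, the paint-bot | the east ledge: the haul-bot, the pack-bot, the scan-bot, the weld-bot]
9. Guide goes to the east ledge with the grip-bot and the paint-bot.  [the west ledge: — | the east ledge: the grip-bot, the haul-bot, the pack-bot, the paint-bot, the scan-bot, the weld-bot]

9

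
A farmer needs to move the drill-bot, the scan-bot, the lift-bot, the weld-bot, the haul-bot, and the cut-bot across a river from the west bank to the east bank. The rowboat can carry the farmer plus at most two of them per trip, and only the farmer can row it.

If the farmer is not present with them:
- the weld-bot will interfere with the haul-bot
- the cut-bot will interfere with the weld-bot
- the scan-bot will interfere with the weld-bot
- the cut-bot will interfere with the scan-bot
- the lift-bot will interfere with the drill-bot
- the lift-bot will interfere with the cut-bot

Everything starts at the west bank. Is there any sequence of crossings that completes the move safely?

No

Whatever the first load, the items left behind include a forbidden pair without the farmer. No opening move is safe, so no plan exists.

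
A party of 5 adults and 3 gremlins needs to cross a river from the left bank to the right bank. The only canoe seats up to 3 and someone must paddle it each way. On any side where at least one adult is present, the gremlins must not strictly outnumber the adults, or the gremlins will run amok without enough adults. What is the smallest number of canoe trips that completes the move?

Counting alone: each trip to the right bank takes at most 3 across and each return brings at least 1 back, so after t trips out (and t−1 returns) at most 3t − (t−1) of the 8 are across; that first reaches 8 at t = 4, so at least 7 crossings are needed.
The plan below uses exactly 7 crossings, so it is optimal:
1. 2 gremlins → the right bank.  (the left bank: 5A 1G; the right bank: 0A 2G)
2. 1 gremlin ← the left bank.  (the left bank: 5A 2G; the right bank: 0A 1G)
3. 2 adults and 1 gremlin → the right bank.  (the left bank: 3A 1G; the right bank: 2A 2G)
4. 1 gremlin ← the left bank.  (the left bank: 3A 2G; the right bank: 2A 1G)
5. 1 adult and 2 gremlins → the right bank.  (the left bank: 2A 0G; the right bank: 3A 3G)
6. 1 gremlin ← the left bank.  (the left bank: 2A 1G; the right bank: 3A 2G)
7. 2 adults and 1 gremlin → the right bank.  (the left bank: 0A 0G; the right bank: 5A 3G)

7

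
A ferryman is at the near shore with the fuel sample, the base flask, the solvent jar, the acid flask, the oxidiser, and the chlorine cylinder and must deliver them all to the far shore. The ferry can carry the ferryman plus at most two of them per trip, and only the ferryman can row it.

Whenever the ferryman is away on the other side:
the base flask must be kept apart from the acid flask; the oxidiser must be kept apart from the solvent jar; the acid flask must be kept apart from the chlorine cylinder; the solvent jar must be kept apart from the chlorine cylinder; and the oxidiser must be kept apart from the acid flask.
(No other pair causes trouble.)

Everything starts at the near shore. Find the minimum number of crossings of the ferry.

Counting alone: the ferryman can take at most 2 across per trip to the far shore, so moving all 6 needs at least 3 loaded trips out, with a return between consecutive ones — at least 5 crossings.
The safety rule pushes this higher. Following every safe sequence of crossings, the most of the 6 that can be at the far shore as the ferry arrives there on crossing 5 is 5 — never all 6.
So no plan with fewer than 7 crossings exists, and this one achieves 7:
1. Ferryman goes to the far shore with the acid flask and the solvent jar.
2. Ferryman goes back to the near shore alone.
3. Ferryman goes to the far shore with the base flask and the fuel sample.
4. Ferryman goes back to the near shore with the acid flask.
5. Ferryman goes to the far shore with the chlorine cylinder and the oxidiser.
6. Ferryman goes back to the near shore with the solvent jar.
7. Ferryman goes to the far shore with the acid flask and the solvent jar.

7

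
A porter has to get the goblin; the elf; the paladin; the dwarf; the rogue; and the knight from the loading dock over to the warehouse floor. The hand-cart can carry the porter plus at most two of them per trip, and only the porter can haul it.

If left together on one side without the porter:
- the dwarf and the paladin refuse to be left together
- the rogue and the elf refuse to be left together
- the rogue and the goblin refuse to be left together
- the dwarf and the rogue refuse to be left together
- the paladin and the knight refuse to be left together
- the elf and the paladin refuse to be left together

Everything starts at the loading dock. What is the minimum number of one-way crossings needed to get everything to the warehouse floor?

7

Counting alone: the porter can take at most 2 across per trip to the warehouse floor, so moving all 6 needs at least 3 loaded trips out, with a return between consecutive ones — at least 5 crossings.
The safety rule pushes this higher. Following every safe sequence of crossings, the most of the 6 that can be at the warehouse floor as the hand-cart arrives there on crossing 5 is 4 — never all 6.
So no plan with fewer than 7 crossings exists, and this one achieves 7:
1. Porter goes to the warehouse floor with the paladin and the rogue.  [the loading dock: the dwarf, the elf, the goblin, the knight | the warehouse floor: the paladin, the rogue]
2. Porter goes back to the loading dock alone.  [the loading dock: the dwarf, the elf, the goblin, the knight | the warehouse floor: the paladin, the rogue]
3. Porter goes to the warehouse floor with the elf and the goblin.  [the loading dock: the dwarf, the knight | the warehouse floor: the elf, the goblin, the paladin, the rogue]
4. Porter goes back to the loading dock with the paladin and the rogue.  [the loading dock: the dwarf, the knight, the paladin, the rogue | the warehouse floor: the elf, the goblin]
5. Porter goes to the warehouse floor with the dwarf and the knight.  [the loading dock: the paladin, the rogue | the warehouse floor: the dwarf, the elf, the goblin, the knight]
6. Porter goes back to the loading dock alone.  [the loading dock: the paladin, the rogue | the warehouse floor: the dwarf, the elf, the goblin, the knight]
7. Porter goes to the warehouse floor with the paladin and the rogue.  [the loading dock: — | the warehouse floor: the dwarf, the elf, the goblin, the knight, the paladin, the rogue]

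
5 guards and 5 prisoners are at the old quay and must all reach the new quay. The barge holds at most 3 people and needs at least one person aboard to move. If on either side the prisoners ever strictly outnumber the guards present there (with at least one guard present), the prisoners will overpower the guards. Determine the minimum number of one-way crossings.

Counting alone: each trip to the new quay takes at most 3 across and each return brings at least 1 back, so after t trips out (and t−1 returns) at most 3t − (t−1) of the 10 are across; that first reaches 10 at t = 5, so at least 9 crossings are needed.
The safety rule pushes this higher. Following every safe sequence of crossings, the most of the 10 that can be at the new quay as the barge arrives there on crossing 9 is 9 — never all 10.
So no plan with fewer than 11 crossings exists, and this one achieves 11:
1. 2 prisoners → the new quay.  (the old quay: 5G 3P; the new quay: 0G 2P)
2. 1 prisoner ← the old quay.  (the old quay: 5G 4P; the new quay: 0G 1P)
3. 3 prisoners → the new quay.  (the old quay: 5G 1P; the new quay: 0G 4P)
4. 1 prisoner ← the old quay.  (the old quay: 5G 2P; the new quay: 0G 3P)
5. 3 guards → the new quay.  (the old quay: 2G 2P; the new quay: 3G 3P)
6. 1 guard and 1 prisoner ← the old quay.  (the old quay: 3G 3P; the new quay: 2G 2P)
7. 3 guards → the new quay.  (the old quay: 0G 3P; the new quay: 5G 2P)
8. 1 prisoner ← the old quay.  (the old quay: 0G 4P; the new quay: 5G 1P)
9. 2 prisoners → the new quay.  (the old quay: 0G 2P; the new quay: 5G 3P)
10. 1 prisoner ← the old quay.  (the old quay: 0G 3P; the new quay: 5G 2P)
11. 3 prisoners → the new quay.  (the old quay: 0G 0P; the new quay: 5G 5P)

11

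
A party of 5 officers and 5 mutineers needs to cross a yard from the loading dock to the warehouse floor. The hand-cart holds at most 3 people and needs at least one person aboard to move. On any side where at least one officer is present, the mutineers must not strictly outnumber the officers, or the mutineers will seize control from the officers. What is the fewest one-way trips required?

11

Counting alone: each trip to the warehouse floor takes at most 3 across and each return brings at least 1 back, so after t trips out (and t−1 returns) at most 3t − (t−1) of the 10 are across; that first reaches 10 at t = 5, so at least 9 crossings are needed.
The safety rule pushes this higher. Following every safe sequence of crossings, the most of the 10 that can be at the warehouse floor as the hand-cart arrives there on crossing 9 is 9 — never all 10.
So no plan with fewer than 11 crossings exists, and this one achieves 11:
1. 2 mutineers → the warehouse floor.  (the loading dock: 5O 3M; the warehouse floor: 0O 2M)
2. 1 mutineer ← the loading dock.  (the loading dock: 5O 4M; the warehouse floor: 0O 1M)
3. 3 mutineers → the warehouse floor.  (the loading dock: 5O 1M; the warehouse floor: 0O 4M)
4. 1 mutineer ← the loading dock.  (the loading dock: 5O 2M; the warehouse floor: 0O 3M)
5. 3 officers → the warehouse floor.  (the loading dock: 2O 2M; the warehouse floor: 3O 3M)
6. 1 officer and 1 mutineer ← the loading dock.  (the loading dock: 3O 3M; the warehouse floor: 2O 2M)
7. 3 officers → the warehouse floor.  (the loading dock: 0O 3M; the warehouse floor: 5O 2M)
8. 1 mutineer ← the loading dock.  (the loading dock: 0O 4M; the warehouse floor: 5O 1M)
9. 2 mutineers → the warehouse floor.  (the loading dock: 0O 2M; the warehouse floor: 5O 3M)
10. 1 mutineer ← the loading dock.  (the loading dock: 0O 3M; the warehouse floor: 5O 2M)
11. 3 mutineers → the warehouse floor.  (the loading dock: 0O 0M; the warehouse floor: 5O 5M)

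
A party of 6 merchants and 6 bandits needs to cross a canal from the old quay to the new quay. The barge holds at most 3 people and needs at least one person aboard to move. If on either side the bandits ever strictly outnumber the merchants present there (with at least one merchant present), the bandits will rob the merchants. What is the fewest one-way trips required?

Following every safe sequence of crossings from the start, the most of the 12 that can be at the new quay as the barge arrives there on crossings 1, 3, 5 is 3, 5, 6 respectively; the best ever achieved is 6 of 12.
From crossing 7 on, no configuration arises that was not already reachable earlier: only 17 distinct safe configurations (who is on which side, and where the barge is) can ever be reached, none of them has everyone across, and every continuation just revisits them. They are: 0 merchants + 0 bandits across (barge back at the start); 0 merchants + 1 bandit across (barge there); 0 merchants + 1 bandit across (barge back at the start); 0 merchants + 2 bandits across (barge there); 0 merchants + 2 bandits across (barge back at the start); 0 merchants + 3 bandits across (barge there); 0 merchants + 3 bandits across (barge back at the start); 0 merchants + 4 bandits across (barge there); 0 merchants + 4 bandits across (barge back at the start); 0 merchants + 5 bandits across (barge there); 0 merchants + 5 bandits across (barge back at the start); 0 merchants + 6 bandits across (barge there); 1 merchant + 1 bandit across (barge there); 1 merchant + 1 bandit across (barge back at the start); 2 merchants + 2 bandits across (barge there); 2 merchants + 2 bandits across (barge back at the start); 3 merchants + 3 bandits across (barge there). So no valid plan exists.

impossible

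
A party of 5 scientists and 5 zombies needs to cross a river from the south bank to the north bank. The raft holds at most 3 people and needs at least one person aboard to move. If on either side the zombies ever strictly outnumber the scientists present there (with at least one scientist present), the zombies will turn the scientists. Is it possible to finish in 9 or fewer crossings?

Counting alone: each trip to the north bank takes at most 3 across and each return brings at least 1 back, so after t trips out (and t−1 returns) at most 3t − (t−1) of the 10 are across; that first reaches 10 at t = 5, so at least 9 crossings are needed.
The safety rule pushes this higher. Following every safe sequence of crossings, the most of the 10 that can be at the north bank as the raft arrives there on crossing 9 is 9 — never all 10.
So the move cannot be finished within 9 crossings. (The shortest complete plan takes 11:)
1. 2 zombies → the north bank.  (the south bank: 5S 3Z; the north bank: 0S 2Z)
2. 1 zombie ← the south bank.  (the south bank: 5S 4Z; the north bank: 0S 1Z)
3. 3 zombies → the north bank.  (the south bank: 5S 1Z; the north bank: 0S 4Z)
4. 1 zombie ← the south bank.  (the south bank: 5S 2Z; the north bank: 0S 3Z)
5. 3 scientists → the north bank.  (the south bank: 2S 2Z; the north bank: 3S 3Z)
6. 1 scientist and 1 zombie ← the south bank.  (the south bank: 3S 3Z; the north bank: 2S 2Z)
7. 3 scientists → the north bank.  (the south bank: 0S 3Z; the north bank: 5S 2Z)
8. 1 zombie ← the south bank.  (the south bank: 0S 4Z; the north bank: 5S 1Z)
9. 2 zombies → the north bank.  (the south bank: 0S 2Z; the north bank: 5S 3Z)
10. 1 zombie ← the south bank.  (the south bank: 0S 3Z; the north bank: 5S 2Z)
11. 3 zombies → the north bank.  (the south bank: 0S 0Z; the north bank: 5S 5Z)

No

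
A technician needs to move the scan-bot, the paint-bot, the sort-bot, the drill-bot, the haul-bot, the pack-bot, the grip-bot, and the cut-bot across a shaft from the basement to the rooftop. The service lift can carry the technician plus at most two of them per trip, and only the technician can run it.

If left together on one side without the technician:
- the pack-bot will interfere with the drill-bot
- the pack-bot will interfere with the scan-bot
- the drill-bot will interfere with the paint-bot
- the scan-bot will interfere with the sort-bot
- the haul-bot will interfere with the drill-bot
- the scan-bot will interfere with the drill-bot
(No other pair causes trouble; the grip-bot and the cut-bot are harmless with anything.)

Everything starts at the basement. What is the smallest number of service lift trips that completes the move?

13

Counting alone: the technician can take at most 2 across per trip to the rooftop, so moving all 8 needs at least 4 loaded trips out, with a return between consecutive ones — at least 7 crossings.
The safety rule pushes this higher. Following every safe sequence of crossings, the most of the 8 that can be at the rooftop as the service lift arrives there on crossings 7, 9, 11 is 5, 6, 7 respectively — never all 8.
So no plan with fewer than 13 crossings exists, and this one achieves 13:
1. Technician goes to the rooftop with the drill-bot and the scan-bot.
2. Technician goes back to the basement with the scan-bot.
3. Technician goes to the rooftop with the paint-bot and the scan-bot.
4. Technician goes back to the basement with the drill-bot.
5. Technician goes to the rooftop with the drill-bot and the haul-bot.
6. Technician goes back to the basement with the drill-bot.
7. Technician goes to the rooftop with the pack-bot and the sort-bot.
8. Technician goes back to the basement with the scan-bot.
9. Technician goes to the rooftop with the grip-bot and the scan-bot.
10. Technician goes back to the basement with the scan-bot.
11. Technician goes to the rooftop with the cut-bot and the scan-bot.
12. Technician goes back to the basement with the scan-bot.
13. Technician goes to the rooftop with the drill-bot and the scan-bot.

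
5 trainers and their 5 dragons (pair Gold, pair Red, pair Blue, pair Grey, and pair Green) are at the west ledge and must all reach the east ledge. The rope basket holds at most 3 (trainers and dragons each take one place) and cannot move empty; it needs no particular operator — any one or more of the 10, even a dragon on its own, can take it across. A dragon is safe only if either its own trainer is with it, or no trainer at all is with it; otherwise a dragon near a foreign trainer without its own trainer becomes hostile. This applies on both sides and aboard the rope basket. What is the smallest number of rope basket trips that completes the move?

11

Counting alone: each trip to the east ledge takes at most 3 across and each return brings at least 1 back, so after t trips out (and t−1 returns) at most 3t − (t−1) of the 10 are across; that first reaches 10 at t = 5, so at least 9 crossings are needed.
The safety rule pushes this higher. Following every safe sequence of crossings, the most of the 10 that can be at the east ledge as the rope basket arrives there on crossing 9 is 9 — never all 10.
So no plan with fewer than 11 crossings exists, and this one achieves 11:
1. dragon Gold and trainer Gold cross → the east ledge.
2. trainer Gold crosses ← the west ledge.
3. dragon Blue, dragon Grey, and dragon Red cross → the east ledge.
4. dragon Gold crosses ← the west ledge.
5. trainer Blue, trainer Grey, and trainer Red cross → the east ledge.
6. dragon Red and trainer Red cross ← the west ledge.
7. trainer Gold, trainer Green, and trainer Red cross → the east ledge.
8. dragon Blue crosses ← the west ledge.
9. dragon Gold and dragon Red cross → the east ledge.
10. dragon Gold crosses ← the west ledge.
11. dragon Blue, dragon Gold, and dragon Green cross → the east ledge.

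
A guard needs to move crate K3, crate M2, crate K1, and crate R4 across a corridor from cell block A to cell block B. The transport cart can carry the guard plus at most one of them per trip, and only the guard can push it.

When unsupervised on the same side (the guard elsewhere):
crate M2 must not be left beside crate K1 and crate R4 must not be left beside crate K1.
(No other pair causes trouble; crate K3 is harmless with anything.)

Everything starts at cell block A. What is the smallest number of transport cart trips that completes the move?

9

Counting alone: the guard can take at most 1 across per trip to cell block B, so moving all 4 needs at least 4 loaded trips out, with a return between consecutive ones — at least 7 crossings.
The safety rule pushes this higher. Following every safe sequence of crossings, the most of the 4 that can be at cell block B as the transport cart arrives there on crossing 7 is 3 — never all 4.
So no plan with fewer than 9 crossings exists, and this one achieves 9:
1. Guard goes to cell block B with crate K1.  [cell block A: crate K3, crate M2, crate R4 | cell block B: crate K1]
2. Guard goes back to cell block A alone.  [cell block A: crate K3, crate M2, crate R4 | cell block B: crate K1]
3. Guard goes to cell block B with crate K3.  [cell block A: crate M2, crate R4 | cell block B: crate K1, crate K3]
4. Guard goes back to cell block A alone.  [cell block A: crate M2, crate R4 | cell block B: crate K1, crate K3]
5. Guard goes to cell block B with crate M2.  [cell block A: crate R4 | cell block B: crate K1, crate K3, crate M2]
6. Guard goes back to cell block A with crate K1.  [cell block A: crate K1, crate R4 | cell block B: crate K3, crate M2]
7. Guard goes to cell block B with crate R4.  [cell block A: crate K1 | cell block B: crate K3, crate M2, crate R4]
8. Guard goes back to cell block A alone.  [cell block A: crate K1 | cell block B: crate K3, crate M2, crate R4]
9. Guard goes to cell block B with crate K1.  [cell block A: — | cell block B: crate K1, crate K3, crate M2, crate R4]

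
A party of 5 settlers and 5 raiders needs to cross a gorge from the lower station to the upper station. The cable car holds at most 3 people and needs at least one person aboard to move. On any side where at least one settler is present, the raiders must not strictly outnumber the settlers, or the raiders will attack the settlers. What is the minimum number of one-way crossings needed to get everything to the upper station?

11

Counting alone: each trip to the upper station takes at most 3 across and each return brings at least 1 back, so after t trips out (and t−1 returns) at most 3t − (t−1) of the 10 are across; that first reaches 10 at t = 5, so at least 9 crossings are needed.
The safety rule pushes this higher. Following every safe sequence of crossings, the most of the 10 that can be at the upper station as the cable car arrives there on crossing 9 is 9 — never all 10.
So no plan with fewer than 11 crossings exists, and this one achieves 11:
1. 2 raiders → the upper station.  (the lower station: 5S 3R; the upper station: 0S 2R)
2. 1 raider ← the lower station.  (the lower station: 5S 4R; the upper station: 0S 1R)
3. 3 raiders → the upper station.  (the lower station: 5S 1R; the upper station: 0S 4R)
4. 1 raider ← the lower station.  (the lower station: 5S 2R; the upper station: 0S 3R)
5. 3 settlers → the upper station.  (the lower station: 2S 2R; the upper station: 3S 3R)
6. 1 settler and 1 raider ← the lower station.  (the lower station: 3S 3R; the upper station: 2S 2R)
7. 3 settlers → the upper station.  (the lower station: 0S 3R; the upper station: 5S 2R)
8. 1 raider ← the lower station.  (the lower station: 0S 4R; the upper station: 5S 1R)
9. 2 raiders → the upper station.  (the lower station: 0S 2R; the upper station: 5S 3R)
10. 1 raider ← the lower station.  (the lower station: 0S 3R; the upper station: 5S 2R)
11. 3 raiders → the upper station.  (the lower station: 0S 0R; the upper station: 5S 5R)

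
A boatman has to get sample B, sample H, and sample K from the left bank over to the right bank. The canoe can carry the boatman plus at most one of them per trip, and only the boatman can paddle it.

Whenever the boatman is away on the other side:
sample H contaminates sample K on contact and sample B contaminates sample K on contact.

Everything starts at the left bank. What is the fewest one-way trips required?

7

Counting alone: the boatman can take at most 1 across per trip to the right bank, so moving all 3 needs at least 3 loaded trips out, with a return between consecutive ones — at least 5 crossings.
The safety rule pushes this higher. Following every safe sequence of crossings, the most of the 3 that can be at the right bank as the canoe arrives there on crossing 5 is 2 — never all 3.
So no plan with fewer than 7 crossings exists, and this one achieves 7:
1. Boatman goes to the right bank with sample K.
2. Boatman goes back to the left bank alone.
3. Boatman goes to the right bank with sample B.
4. Boatman goes back to the left bank with sample K.
5. Boatman goes to the right bank with sample H.
6. Boatman goes back to the left bank alone.
7. Boatman goes to the right bank with sample K.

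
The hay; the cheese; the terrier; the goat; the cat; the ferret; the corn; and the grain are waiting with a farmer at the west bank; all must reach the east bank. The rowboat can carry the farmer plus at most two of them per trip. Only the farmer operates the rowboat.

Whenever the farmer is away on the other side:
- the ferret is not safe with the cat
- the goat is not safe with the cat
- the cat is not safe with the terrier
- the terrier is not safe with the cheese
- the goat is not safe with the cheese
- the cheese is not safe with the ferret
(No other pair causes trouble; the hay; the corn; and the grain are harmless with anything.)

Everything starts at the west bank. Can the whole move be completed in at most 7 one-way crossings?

Counting alone: the farmer can take at most 2 across per trip to the east bank, so moving all 8 needs at least 4 loaded trips out, with a return between consecutive ones — at least 7 crossings.
The safety rule pushes this higher. Following every safe sequence of crossings, the most of the 8 that can be at the east bank as the rowboat arrives there on crossing 7 is 7 — never all 8.
So the move cannot be finished within 7 crossings. (The shortest complete plan takes 9:)
1. Farmer goes to the east bank with the cat and the cheese.  [the west bank: the corn, the ferret, the goat, the grain, the hay, the terrier | the east bank: the cat, the cheese]
2. Farmer goes back to the west bank alone.  [the west bank: the corn, the ferret, the goat, the grain, the hay, the terrier | the east bank: the cat, the cheese]
3. Farmer goes to the east bank with the hay and the terrier.  [the west bank: the corn, the ferret, the goat, the grain | the east bank: the cat, the cheese, the hay, the terrier]
4. Farmer goes back to the west bank with the cat and the cheese.  [the west bank: the cat, the cheese, the corn, the ferret, the goat, the grain | the east bank: the hay, the terrier]
5. Farmer goes to the east bank with the ferret and the goat.  [the west bank: the cat, the cheese, the corn, the grain | the east bank: the ferret, the goat, the hay, the terrier]
6. Farmer goes back to the west bank alone.  [the west bank: the cat, the cheese, the corn, the grain | the east bank: the ferret, the goat, the hay, the terrier]
7. Farmer goes to the east bank with the corn and the grain.  [the west bank: the cat, the cheese | the east bank: the corn, the ferret, the goat, the grain, the hay, the terrier]
8. Farmer goes back to the west bank alone.  [the west bank: the cat, the cheese | the east bank: the corn, the ferret, the goat, the grain, the hay, the terrier]
9. Farmer goes to the east bank with the cat and the cheese.  [the west bank: — | the east bank: the cat, the cheese, the corn, the ferret, the goat, the grain, the hay, the terrier]

No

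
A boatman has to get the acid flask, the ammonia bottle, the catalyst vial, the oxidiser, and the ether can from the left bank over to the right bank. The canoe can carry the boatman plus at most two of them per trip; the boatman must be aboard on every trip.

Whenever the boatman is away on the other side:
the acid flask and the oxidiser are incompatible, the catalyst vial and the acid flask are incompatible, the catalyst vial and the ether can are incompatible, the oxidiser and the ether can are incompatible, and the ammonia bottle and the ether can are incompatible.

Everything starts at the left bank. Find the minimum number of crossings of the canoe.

Counting alone: the boatman can take at most 2 across per trip to the right bank, so moving all 5 needs at least 3 loaded trips out, with a return between consecutive ones — at least 5 crossings.
The safety rule pushes this higher. Following every safe sequence of crossings, the most of the 5 that can be at the right bank as the canoe arrives there on crossing 5 is 4 — never all 5.
So no plan with fewer than 7 crossings exists, and this one achieves 7:
1. Boatman goes to the right bank with the acid flask and the ether can.  [the left bank: the ammonia bottle, the catalyst vial, the oxidiser | the right bank: the acid flask, the ether can]
2. Boatman goes back to the left bank alone.  [the left bank: the ammonia bottle, the catalyst vial, the oxidiser | the right bank: the acid flask, the ether can]
3. Boatman goes to the right bank with the ammonia bottle.  [the left bank: the catalyst vial, the oxidiser | the right bank: the acid flask, the ammonia bottle, the ether can]
4. Boatman goes back to the left bank with the ether can.  [the left bank: the catalyst vial, the ether can, the oxidiser | the right bank: the acid flask, the ammonia bottle]
5. Boatman goes to the right bank with the catalyst vial and the oxidiser.  [the left bank: the ether can | the right bank: the acid flask, the ammonia bottle, the catalyst vial, the oxidiser]
6. Boatman goes back to the left bank with the acid flask.  [the left bank: the acid flask, the ether can | the right bank: the ammonia bottle, the catalyst vial, the oxidiser]
7. Boatman goes to the right bank with the acid flask and the ether can.  [the left bank: — | the right bank: the acid flask, the ammonia bottle, the catalyst vial, the ether can, the oxidiser]

7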